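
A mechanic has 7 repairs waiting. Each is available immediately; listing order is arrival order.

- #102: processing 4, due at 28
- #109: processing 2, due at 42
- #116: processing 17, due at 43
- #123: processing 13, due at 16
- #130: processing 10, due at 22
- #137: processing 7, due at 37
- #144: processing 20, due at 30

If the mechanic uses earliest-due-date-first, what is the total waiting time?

220

EDD (increasing due date): #123 #130 #102 #144 #137 #109 #116.
#123: waits 0, runs 0→13
#130: waits 13, runs 13→23
#102: waits 23, runs 23→27
#144: waits 27, runs 27→47
#137: waits 47, runs 47→54
#109: waits 54, runs 54→56
#116: waits 56, runs 56→73
Sum = 0+13+23+27+47+54+56 = 220.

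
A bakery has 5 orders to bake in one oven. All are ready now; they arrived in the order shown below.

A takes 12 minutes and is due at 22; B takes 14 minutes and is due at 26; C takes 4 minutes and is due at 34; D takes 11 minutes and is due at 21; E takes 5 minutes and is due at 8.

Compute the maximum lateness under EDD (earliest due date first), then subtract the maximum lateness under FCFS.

-22

EDD (increasing due date): E D A B C.
E: 0→5, due 8, lateness -3
D: 5→16, due 21, lateness -5
A: 16→28, due 22, lateness 6
B: 28→42, due 26, lateness 16
C: 42→46, due 34, lateness 12
Maximum = 16.
FIFO (arrival order): A B C D E.
A: 0→12, due 22, lateness -10
B: 12→26, due 26, lateness 0
C: 26→30, due 34, lateness -4
D: 30→41, due 21, lateness 20
E: 41→46, due 8, lateness 38
Maximum = 38.
Difference = 16 − 38 = -22.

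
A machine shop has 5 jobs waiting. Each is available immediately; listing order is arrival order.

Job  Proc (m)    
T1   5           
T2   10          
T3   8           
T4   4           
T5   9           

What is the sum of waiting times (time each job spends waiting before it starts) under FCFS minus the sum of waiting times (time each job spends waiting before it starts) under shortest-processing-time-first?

FIFO (arrival order): T1 T2 T3 T4 T5.
T1: waits 0, runs 0→5
T2: waits 5, runs 5→15
T3: waits 15, runs 15→23
T4: waits 23, runs 23→27
T5: waits 27, runs 27→36
Sum = 0+5+15+23+27 = 70.
SPT (increasing processing time): T4 T1 T3 T5 T2.
T4: waits 0, runs 0→4
T1: waits 4, runs 4→9
T3: waits 9, runs 9→17
T5: waits 17, runs 17→26
T2: waits 26, runs 26→36
Sum = 0+4+9+17+26 = 56.
Difference = 70 − 56 = 14.

14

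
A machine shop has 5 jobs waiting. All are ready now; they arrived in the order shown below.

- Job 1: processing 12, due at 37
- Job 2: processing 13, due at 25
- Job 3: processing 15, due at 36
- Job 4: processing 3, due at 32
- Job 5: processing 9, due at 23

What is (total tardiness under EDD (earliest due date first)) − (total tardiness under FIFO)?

-25

EDD (increasing due date): Job 5 Job 2 Job 4 Job 3 Job 1.
Job 5: 0→9, due 23, tardiness 0
Job 2: 9→22, due 25, tardiness 0
Job 4: 22→25, due 32, tardiness 0
Job 3: 25→40, due 36, tardiness 4
Job 1: 40→52, due 37, tardiness 15
Sum = 0+0+0+4+15 = 19.
FIFO (arrival order): Job 1 Job 2 Job 3 Job 4 Job 5.
Job 1: 0→12, due 37, tardiness 0
Job 2: 12→25, due 25, tardiness 0
Job 3: 25→40, due 36, tardiness 4
Job 4: 40→43, due 32, tardiness 11
Job 5: 43→52, due 23, tardiness 29
Sum = 0+0+4+11+29 = 44.
Difference = 19 − 44 = -25.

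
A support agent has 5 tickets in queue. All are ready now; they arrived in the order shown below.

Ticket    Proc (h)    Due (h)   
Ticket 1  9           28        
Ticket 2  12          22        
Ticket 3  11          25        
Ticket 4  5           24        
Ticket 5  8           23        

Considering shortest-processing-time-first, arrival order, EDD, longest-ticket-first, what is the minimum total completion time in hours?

118

SPT (increasing processing time): Ticket 4 Ticket 5 Ticket 1 Ticket 3 Ticket 2.
Ticket 4: 0→5
Ticket 5: 5→13
Ticket 1: 13→22
Ticket 3: 22→33
Ticket 2: 33→45
Sum = 5+13+22+33+45 = 118.
FIFO (arrival order): Ticket 1 Ticket 2 Ticket 3 Ticket 4 Ticket 5.
Ticket 1: 0→9
Ticket 2: 9→21
Ticket 3: 21→32
Ticket 4: 32→37
Ticket 5: 37→45
Sum = 9+21+32+37+45 = 144.
EDD (increasing due date): Ticket 2 Ticket 5 Ticket 4 Ticket 3 Ticket 1.
Ticket 2: 0→12
Ticket 5: 12→20
Ticket 4: 20→25
Ticket 3: 25→36
Ticket 1: 36→45
Sum = 12+20+25+36+45 = 138.
LPT (decreasing processing time): Ticket 2 Ticket 3 Ticket 1 Ticket 5 Ticket 4.
Ticket 2: 0→12
Ticket 3: 12→23
Ticket 1: 23→32
Ticket 5: 32→40
Ticket 4: 40→45
Sum = 12+23+32+40+45 = 152.
SPT 118, FIFO 144, EDD 138, LPT 152 → minimum 118.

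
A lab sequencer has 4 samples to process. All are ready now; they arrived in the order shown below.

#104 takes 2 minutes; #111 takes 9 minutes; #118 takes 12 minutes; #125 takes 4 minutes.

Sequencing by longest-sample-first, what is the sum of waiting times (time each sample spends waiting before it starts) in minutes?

58

LPT (decreasing processing time): #118 #111 #125 #104.
#118: waits 0, runs 0→12
#111: waits 12, runs 12→21
#125: waits 21, runs 21→25
#104: waits 25, runs 25→27
Sum = 0+12+21+25 = 58.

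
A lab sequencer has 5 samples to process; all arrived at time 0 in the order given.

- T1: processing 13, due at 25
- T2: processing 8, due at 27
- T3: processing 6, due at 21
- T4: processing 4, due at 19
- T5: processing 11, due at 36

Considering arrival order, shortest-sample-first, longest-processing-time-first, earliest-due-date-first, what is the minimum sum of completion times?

103

FIFO (arrival order): T1 T2 T3 T4 T5.
T1: 0→13
T2: 13→21
T3: 21→27
T4: 27→31
T5: 31→42
Sum = 13+21+27+31+42 = 134.
SPT (increasing processing time): T4 T3 T2 T5 T1.
T4: 0→4
T3: 4→10
T2: 10→18
T5: 18→29
T1: 29→42
Sum = 4+10+18+29+42 = 103.
LPT (decreasing processing time): T1 T5 T2 T3 T4.
T1: 0→13
T5: 13→24
T2: 24→32
T3: 32→38
T4: 38→42
Sum = 13+24+32+38+42 = 149.
EDD (increasing due date): T4 T3 T1 T2 T5.
T4: 0→4
T3: 4→10
T1: 10→23
T2: 23→31
T5: 31→42
Sum = 4+10+23+31+42 = 110.
FIFO 134, SPT 103, LPT 149, EDD 110 → minimum 103.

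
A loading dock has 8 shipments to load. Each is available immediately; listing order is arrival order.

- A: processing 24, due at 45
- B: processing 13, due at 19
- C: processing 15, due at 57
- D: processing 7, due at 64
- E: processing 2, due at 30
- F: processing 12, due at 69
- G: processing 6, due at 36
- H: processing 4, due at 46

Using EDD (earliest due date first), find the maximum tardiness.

14

EDD (increasing due date): B E G A H C D F.
B: 0→13, due 19, tardiness 0
E: 13→15, due 30, tardiness 0
G: 15→21, due 36, tardiness 0
A: 21→45, due 45, tardiness 0
H: 45→49, due 46, tardiness 3
C: 49→64, due 57, tardiness 7
D: 64→71, due 64, tardiness 7
F: 71→83, due 69, tardiness 14
Maximum = 14.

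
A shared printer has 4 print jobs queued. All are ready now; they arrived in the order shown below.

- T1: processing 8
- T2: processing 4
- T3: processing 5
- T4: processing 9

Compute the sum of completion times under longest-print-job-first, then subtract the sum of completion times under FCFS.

LPT (decreasing processing time): T4 T1 T3 T2.
T4: 0→9
T1: 9→17
T3: 17→22
T2: 22→26
Sum = 9+17+22+26 = 74.
FIFO (arrival order): T1 T2 T3 T4.
T1: 0→8
T2: 8→12
T3: 12→17
T4: 17→26
Sum = 8+12+17+26 = 63.
Difference = 74 − 63 = 11.

11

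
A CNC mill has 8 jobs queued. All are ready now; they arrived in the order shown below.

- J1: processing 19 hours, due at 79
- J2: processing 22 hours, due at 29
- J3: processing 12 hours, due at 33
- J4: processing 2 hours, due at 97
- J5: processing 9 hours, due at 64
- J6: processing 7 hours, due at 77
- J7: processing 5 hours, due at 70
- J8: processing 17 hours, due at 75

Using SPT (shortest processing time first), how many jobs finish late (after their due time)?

2

SPT (increasing processing time): J4 J7 J6 J5 J3 J8 J1 J2.
J4: 0→2, due 97, tardiness 0
J7: 2→7, due 70, tardiness 0
J6: 7→14, due 77, tardiness 0
J5: 14→23, due 64, tardiness 0
J3: 23→35, due 33, tardiness 2
J8: 35→52, due 75, tardiness 0
J1: 52→71, due 79, tardiness 0
J2: 71→93, due 29, tardiness 64
Late jobs: 2.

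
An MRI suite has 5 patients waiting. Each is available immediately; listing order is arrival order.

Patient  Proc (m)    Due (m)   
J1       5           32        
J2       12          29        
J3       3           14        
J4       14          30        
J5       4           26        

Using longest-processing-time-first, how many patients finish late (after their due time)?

LPT (decreasing processing time): J4 J2 J1 J5 J3.
J4: 0→14, due 30, tardiness 0
J2: 14→26, due 29, tardiness 0
J1: 26→31, due 32, tardiness 0
J5: 31→35, due 26, tardiness 9
J3: 35→38, due 14, tardiness 24
Late patients: 2.

2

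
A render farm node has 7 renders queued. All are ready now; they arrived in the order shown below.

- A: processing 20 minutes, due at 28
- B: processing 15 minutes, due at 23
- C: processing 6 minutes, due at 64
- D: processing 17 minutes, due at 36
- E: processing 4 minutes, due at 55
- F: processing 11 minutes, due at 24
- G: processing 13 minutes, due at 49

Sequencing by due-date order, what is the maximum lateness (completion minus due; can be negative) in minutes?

27

EDD (increasing due date): B F A D G E C.
B: 0→15, due 23, lateness -8
F: 15→26, due 24, lateness 2
A: 26→46, due 28, lateness 18
D: 46→63, due 36, lateness 27
G: 63→76, due 49, lateness 27
E: 76→80, due 55, lateness 25
C: 80→86, due 64, lateness 22
Maximum = 27.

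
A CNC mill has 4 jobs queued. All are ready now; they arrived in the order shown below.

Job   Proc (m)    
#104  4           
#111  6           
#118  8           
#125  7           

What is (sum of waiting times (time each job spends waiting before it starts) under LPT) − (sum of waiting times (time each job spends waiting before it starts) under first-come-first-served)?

LPT (decreasing processing time): #118 #125 #111 #104.
#118: waits 0, runs 0→8
#125: waits 8, runs 8→15
#111: waits 15, runs 15→21
#104: waits 21, runs 21→25
Sum = 0+8+15+21 = 44.
FIFO (arrival order): #104 #111 #118 #125.
#104: waits 0, runs 0→4
#111: waits 4, runs 4→10
#118: waits 10, runs 10→18
#125: waits 18, runs 18→25
Sum = 0+4+10+18 = 32.
Difference = 44 − 32 = 12.

12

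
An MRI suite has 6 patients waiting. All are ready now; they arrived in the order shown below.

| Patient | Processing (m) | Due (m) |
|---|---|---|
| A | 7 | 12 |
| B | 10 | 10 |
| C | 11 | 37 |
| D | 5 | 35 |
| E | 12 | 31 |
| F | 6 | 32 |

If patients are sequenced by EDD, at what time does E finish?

29

EDD (increasing due date): B A E F D C.
B: 0→10
A: 10→17
E: 17→29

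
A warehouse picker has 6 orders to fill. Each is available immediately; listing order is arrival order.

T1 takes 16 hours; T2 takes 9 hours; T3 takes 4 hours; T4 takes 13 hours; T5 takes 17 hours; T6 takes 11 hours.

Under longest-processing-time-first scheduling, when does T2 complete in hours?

LPT (decreasing processing time): T5 T1 T4 T6 T2 T3.
T5: 0→17
T1: 17→33
T4: 33→46
T6: 46→57
T2: 57→66

66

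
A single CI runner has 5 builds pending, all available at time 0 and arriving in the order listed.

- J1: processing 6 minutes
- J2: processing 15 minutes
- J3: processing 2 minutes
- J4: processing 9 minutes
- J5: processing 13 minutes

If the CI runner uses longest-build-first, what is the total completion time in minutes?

LPT (decreasing processing time): J2 J5 J4 J1 J3.
J2: 0→15
J5: 15→28
J4: 28→37
J1: 37→43
J3: 43→45
Sum = 15+28+37+43+45 = 168.

168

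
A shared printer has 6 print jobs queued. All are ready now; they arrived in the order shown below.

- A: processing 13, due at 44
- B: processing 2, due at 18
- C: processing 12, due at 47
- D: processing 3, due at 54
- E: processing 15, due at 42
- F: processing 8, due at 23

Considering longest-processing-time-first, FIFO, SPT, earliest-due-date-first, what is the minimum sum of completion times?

136

LPT (decreasing processing time): E A C F D B.
E: 0→15
A: 15→28
C: 28→40
F: 40→48
D: 48→51
B: 51→53
Sum = 15+28+40+48+51+53 = 235.
FIFO (arrival order): A B C D E F.
A: 0→13
B: 13→15
C: 15→27
D: 27→30
E: 30→45
F: 45→53
Sum = 13+15+27+30+45+53 = 183.
SPT (increasing processing time): B D F C A E.
B: 0→2
D: 2→5
F: 5→13
C: 13→25
A: 25→38
E: 38→53
Sum = 2+5+13+25+38+53 = 136.
EDD (increasing due date): B F E A C D.
B: 0→2
F: 2→10
E: 10→25
A: 25→38
C: 38→50
D: 50→53
Sum = 2+10+25+38+50+53 = 178.
LPT 235, FIFO 183, SPT 136, EDD 178 → minimum 136.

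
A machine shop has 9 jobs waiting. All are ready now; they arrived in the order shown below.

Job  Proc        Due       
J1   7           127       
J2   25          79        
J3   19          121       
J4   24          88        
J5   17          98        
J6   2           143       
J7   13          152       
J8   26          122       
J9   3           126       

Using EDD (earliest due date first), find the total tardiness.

EDD (increasing due date): J2 J4 J5 J3 J8 J9 J1 J6 J7.
J2: 0→25, due 79, tardiness 0
J4: 25→49, due 88, tardiness 0
J5: 49→66, due 98, tardiness 0
J3: 66→85, due 121, tardiness 0
J8: 85→111, due 122, tardiness 0
J9: 111→114, due 126, tardiness 0
J1: 114→121, due 127, tardiness 0
J6: 121→123, due 143, tardiness 0
J7: 123→136, due 152, tardiness 0
Sum = 0+0+0+0+0+0+0+0+0 = 0.

0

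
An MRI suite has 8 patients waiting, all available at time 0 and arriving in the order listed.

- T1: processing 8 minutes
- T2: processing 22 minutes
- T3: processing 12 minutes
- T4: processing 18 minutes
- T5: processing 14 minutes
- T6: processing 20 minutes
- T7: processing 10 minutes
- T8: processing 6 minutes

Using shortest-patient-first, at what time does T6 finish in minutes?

88

SPT (increasing processing time): T8 T1 T7 T3 T5 T4 T6 T2.
T8: 0→6
T1: 6→14
T7: 14→24
T3: 24→36
T5: 36→50
T4: 50→68
T6: 68→88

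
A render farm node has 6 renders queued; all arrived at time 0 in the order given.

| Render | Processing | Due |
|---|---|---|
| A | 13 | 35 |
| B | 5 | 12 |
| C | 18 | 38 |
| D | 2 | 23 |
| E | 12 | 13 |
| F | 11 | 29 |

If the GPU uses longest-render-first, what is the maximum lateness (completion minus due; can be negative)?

LPT (decreasing processing time): C A E F B D.
C: 0→18, due 38, lateness -20
A: 18→31, due 35, lateness -4
E: 31→43, due 13, lateness 30
F: 43→54, due 29, lateness 25
B: 54→59, due 12, lateness 47
D: 59→61, due 23, lateness 38
Maximum = 47.

47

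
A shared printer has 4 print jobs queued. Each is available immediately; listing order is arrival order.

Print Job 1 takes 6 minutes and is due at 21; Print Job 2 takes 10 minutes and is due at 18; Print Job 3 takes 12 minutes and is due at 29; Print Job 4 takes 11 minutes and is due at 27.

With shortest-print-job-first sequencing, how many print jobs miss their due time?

SPT (increasing processing time): Print Job 1 Print Job 2 Print Job 4 Print Job 3.
Print Job 1: 0→6, due 21, tardiness 0
Print Job 2: 6→16, due 18, tardiness 0
Print Job 4: 16→27, due 27, tardiness 0
Print Job 3: 27→39, due 29, tardiness 10
Late print jobs: 1.

1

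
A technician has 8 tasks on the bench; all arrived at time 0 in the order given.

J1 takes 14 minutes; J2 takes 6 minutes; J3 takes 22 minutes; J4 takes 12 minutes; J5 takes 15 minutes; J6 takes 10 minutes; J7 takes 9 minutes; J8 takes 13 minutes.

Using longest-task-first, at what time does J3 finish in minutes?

LPT (decreasing processing time): J3 J5 J1 J8 J4 J6 J7 J2.
J3: 0→22

22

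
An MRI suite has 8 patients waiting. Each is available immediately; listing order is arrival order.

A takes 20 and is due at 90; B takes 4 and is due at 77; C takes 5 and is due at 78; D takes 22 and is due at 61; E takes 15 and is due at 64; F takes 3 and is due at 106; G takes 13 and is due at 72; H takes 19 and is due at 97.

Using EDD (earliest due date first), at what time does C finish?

59

EDD (increasing due date): D E G B C A H F.
D: 0→22
E: 22→37
G: 37→50
B: 50→54
C: 54→59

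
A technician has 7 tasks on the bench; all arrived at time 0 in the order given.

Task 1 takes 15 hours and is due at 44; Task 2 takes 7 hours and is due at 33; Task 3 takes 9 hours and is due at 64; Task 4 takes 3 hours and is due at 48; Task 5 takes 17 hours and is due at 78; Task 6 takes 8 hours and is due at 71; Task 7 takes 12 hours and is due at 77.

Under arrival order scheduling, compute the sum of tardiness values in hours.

FIFO (arrival order): Task 1 Task 2 Task 3 Task 4 Task 5 Task 6 Task 7.
Task 1: 0→15, due 44, tardiness 0
Task 2: 15→22, due 33, tardiness 0
Task 3: 22→31, due 64, tardiness 0
Task 4: 31→34, due 48, tardiness 0
Task 5: 34→51, due 78, tardiness 0
Task 6: 51→59, due 71, tardiness 0
Task 7: 59→71, due 77, tardiness 0
Sum = 0+0+0+0+0+0+0 = 0.

0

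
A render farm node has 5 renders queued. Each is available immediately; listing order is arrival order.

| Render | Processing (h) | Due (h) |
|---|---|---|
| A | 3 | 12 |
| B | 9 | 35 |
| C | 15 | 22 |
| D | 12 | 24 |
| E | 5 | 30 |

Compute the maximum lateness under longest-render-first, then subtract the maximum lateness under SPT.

LPT (decreasing processing time): C D B E A.
C: 0→15, due 22, lateness -7
D: 15→27, due 24, lateness 3
B: 27→36, due 35, lateness 1
E: 36→41, due 30, lateness 11
A: 41→44, due 12, lateness 32
Maximum = 32.
SPT (increasing processing time): A E B D C.
A: 0→3, due 12, lateness -9
E: 3→8, due 30, lateness -22
B: 8→17, due 35, lateness -18
D: 17→29, due 24, lateness 5
C: 29→44, due 22, lateness 22
Maximum = 22.
Difference = 32 − 22 = 10.

10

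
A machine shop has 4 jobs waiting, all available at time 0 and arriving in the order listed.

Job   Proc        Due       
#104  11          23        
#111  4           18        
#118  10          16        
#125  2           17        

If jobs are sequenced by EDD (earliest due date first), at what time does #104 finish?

27

EDD (increasing due date): #118 #125 #111 #104.
#118: 0→10
#125: 10→12
#111: 12→16
#104: 16→27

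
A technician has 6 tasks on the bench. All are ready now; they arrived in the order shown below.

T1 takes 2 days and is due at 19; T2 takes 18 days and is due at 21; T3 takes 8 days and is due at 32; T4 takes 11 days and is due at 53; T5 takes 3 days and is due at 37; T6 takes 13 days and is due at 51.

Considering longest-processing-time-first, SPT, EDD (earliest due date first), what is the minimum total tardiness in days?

LPT (decreasing processing time): T2 T6 T4 T3 T5 T1.
T2: 0→18, due 21, tardiness 0
T6: 18→31, due 51, tardiness 0
T4: 31→42, due 53, tardiness 0
T3: 42→50, due 32, tardiness 18
T5: 50→53, due 37, tardiness 16
T1: 53→55, due 19, tardiness 36
Sum = 0+0+0+18+16+36 = 70.
SPT (increasing processing time): T1 T5 T3 T4 T6 T2.
T1: 0→2, due 19, tardiness 0
T5: 2→5, due 37, tardiness 0
T3: 5→13, due 32, tardiness 0
T4: 13→24, due 53, tardiness 0
T6: 24→37, due 51, tardiness 0
T2: 37→55, due 21, tardiness 34
Sum = 0+0+0+0+0+34 = 34.
EDD (increasing due date): T1 T2 T3 T5 T6 T4.
T1: 0→2, due 19, tardiness 0
T2: 2→20, due 21, tardiness 0
T3: 20→28, due 32, tardiness 0
T5: 28→31, due 37, tardiness 0
T6: 31→44, due 51, tardiness 0
T4: 44→55, due 53, tardiness 2
Sum = 0+0+0+0+0+2 = 2.
LPT 70, SPT 34, EDD 2 → minimum 2.

2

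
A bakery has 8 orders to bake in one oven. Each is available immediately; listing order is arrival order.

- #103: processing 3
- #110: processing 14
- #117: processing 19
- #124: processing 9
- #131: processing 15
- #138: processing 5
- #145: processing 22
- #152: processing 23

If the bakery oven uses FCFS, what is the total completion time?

423

FIFO (arrival order): #103 #110 #117 #124 #131 #138 #145 #152.
#103: 0→3
#110: 3→17
#117: 17→36
#124: 36→45
#131: 45→60
#138: 60→65
#145: 65→87
#152: 87→110
Sum = 3+17+36+45+60+65+87+110 = 423.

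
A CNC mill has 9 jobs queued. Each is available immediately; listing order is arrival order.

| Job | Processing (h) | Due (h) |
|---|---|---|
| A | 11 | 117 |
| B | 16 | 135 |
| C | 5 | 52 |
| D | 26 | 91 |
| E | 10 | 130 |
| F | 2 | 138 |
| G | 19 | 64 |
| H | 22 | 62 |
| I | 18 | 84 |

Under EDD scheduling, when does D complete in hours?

EDD (increasing due date): C H G I D A E B F.
C: 0→5
H: 5→27
G: 27→46
I: 46→64
D: 64→90

90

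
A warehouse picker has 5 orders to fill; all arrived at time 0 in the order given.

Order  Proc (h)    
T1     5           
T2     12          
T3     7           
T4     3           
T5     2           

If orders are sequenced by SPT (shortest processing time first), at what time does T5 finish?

2

SPT (increasing processing time): T5 T4 T1 T3 T2.
T5: 0→2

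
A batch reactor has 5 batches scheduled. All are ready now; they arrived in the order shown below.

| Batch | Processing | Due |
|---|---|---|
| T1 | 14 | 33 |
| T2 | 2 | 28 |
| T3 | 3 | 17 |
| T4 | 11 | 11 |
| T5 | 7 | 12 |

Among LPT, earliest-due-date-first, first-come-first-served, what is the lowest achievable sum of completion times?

110

LPT (decreasing processing time): T1 T4 T5 T3 T2.
T1: 0→14
T4: 14→25
T5: 25→32
T3: 32→35
T2: 35→37
Sum = 14+25+32+35+37 = 143.
EDD (increasing due date): T4 T5 T3 T2 T1.
T4: 0→11
T5: 11→18
T3: 18→21
T2: 21→23
T1: 23→37
Sum = 11+18+21+23+37 = 110.
FIFO (arrival order): T1 T2 T3 T4 T5.
T1: 0→14
T2: 14→16
T3: 16→19
T4: 19→30
T5: 30→37
Sum = 14+16+19+30+37 = 116.
LPT 143, EDD 110, FIFO 116 → minimum 110.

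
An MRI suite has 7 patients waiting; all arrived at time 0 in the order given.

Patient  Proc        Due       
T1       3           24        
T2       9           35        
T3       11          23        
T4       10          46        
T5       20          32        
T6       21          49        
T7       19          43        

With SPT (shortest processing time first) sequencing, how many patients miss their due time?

4

SPT (increasing processing time): T1 T2 T4 T3 T7 T5 T6.
T1: 0→3, due 24, tardiness 0
T2: 3→12, due 35, tardiness 0
T4: 12→22, due 46, tardiness 0
T3: 22→33, due 23, tardiness 10
T7: 33→52, due 43, tardiness 9
T5: 52→72, due 32, tardiness 40
T6: 72→93, due 49, tardiness 44
Late patients: 4.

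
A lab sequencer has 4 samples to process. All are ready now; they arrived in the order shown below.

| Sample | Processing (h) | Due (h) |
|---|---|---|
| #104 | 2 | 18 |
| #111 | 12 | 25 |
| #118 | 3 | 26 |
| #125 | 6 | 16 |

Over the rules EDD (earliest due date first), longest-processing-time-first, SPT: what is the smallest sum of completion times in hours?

41

EDD (increasing due date): #125 #104 #111 #118.
#125: 0→6
#104: 6→8
#111: 8→20
#118: 20→23
Sum = 6+8+20+23 = 57.
LPT (decreasing processing time): #111 #125 #118 #104.
#111: 0→12
#125: 12→18
#118: 18→21
#104: 21→23
Sum = 12+18+21+23 = 74.
SPT (increasing processing time): #104 #118 #125 #111.
#104: 0→2
#118: 2→5
#125: 5→11
#111: 11→23
Sum = 2+5+11+23 = 41.
EDD 57, LPT 74, SPT 41 → minimum 41.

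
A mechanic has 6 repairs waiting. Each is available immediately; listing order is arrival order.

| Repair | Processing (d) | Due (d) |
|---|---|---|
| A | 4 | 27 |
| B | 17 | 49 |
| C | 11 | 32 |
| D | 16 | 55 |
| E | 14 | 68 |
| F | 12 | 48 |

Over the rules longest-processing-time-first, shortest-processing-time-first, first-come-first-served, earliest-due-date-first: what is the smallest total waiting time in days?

144

LPT (decreasing processing time): B D E F C A.
B: waits 0, runs 0→17
D: waits 17, runs 17→33
E: waits 33, runs 33→47
F: waits 47, runs 47→59
C: waits 59, runs 59→70
A: waits 70, runs 70→74
Sum = 0+17+33+47+59+70 = 226.
SPT (increasing processing time): A C F E D B.
A: waits 0, runs 0→4
C: waits 4, runs 4→15
F: waits 15, runs 15→27
E: waits 27, runs 27→41
D: waits 41, runs 41→57
B: waits 57, runs 57→74
Sum = 0+4+15+27+41+57 = 144.
FIFO (arrival order): A B C D E F.
A: waits 0, runs 0→4
B: waits 4, runs 4→21
C: waits 21, runs 21→32
D: waits 32, runs 32→48
E: waits 48, runs 48→62
F: waits 62, runs 62→74
Sum = 0+4+21+32+48+62 = 167.
EDD (increasing due date): A C F B D E.
A: waits 0, runs 0→4
C: waits 4, runs 4→15
F: waits 15, runs 15→27
B: waits 27, runs 27→44
D: waits 44, runs 44→60
E: waits 60, runs 60→74
Sum = 0+4+15+27+44+60 = 150.
LPT 226, SPT 144, FIFO 167, EDD 150 → minimum 144.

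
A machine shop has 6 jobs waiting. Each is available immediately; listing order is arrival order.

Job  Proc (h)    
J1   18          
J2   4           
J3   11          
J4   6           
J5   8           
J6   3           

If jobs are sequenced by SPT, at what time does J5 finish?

21

SPT (increasing processing time): J6 J2 J4 J5 J3 J1.
J6: 0→3
J2: 3→7
J4: 7→13
J5: 13→21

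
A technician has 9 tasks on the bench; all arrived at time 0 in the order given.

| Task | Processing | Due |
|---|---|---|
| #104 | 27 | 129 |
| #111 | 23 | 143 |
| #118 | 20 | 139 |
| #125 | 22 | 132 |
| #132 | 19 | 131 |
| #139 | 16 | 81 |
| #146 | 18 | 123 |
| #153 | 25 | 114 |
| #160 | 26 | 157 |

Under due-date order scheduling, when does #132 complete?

105

EDD (increasing due date): #139 #153 #146 #104 #132 #125 #118 #111 #160.
#139: 0→16
#153: 16→41
#146: 41→59
#104: 59→86
#132: 86→105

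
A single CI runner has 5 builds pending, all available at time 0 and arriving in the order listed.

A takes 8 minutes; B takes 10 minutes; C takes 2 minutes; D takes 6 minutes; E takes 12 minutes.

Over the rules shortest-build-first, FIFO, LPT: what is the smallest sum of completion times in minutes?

SPT (increasing processing time): C D A B E.
C: 0→2
D: 2→8
A: 8→16
B: 16→26
E: 26→38
Sum = 2+8+16+26+38 = 90.
FIFO (arrival order): A B C D E.
A: 0→8
B: 8→18
C: 18→20
D: 20→26
E: 26→38
Sum = 8+18+20+26+38 = 110.
LPT (decreasing processing time): E B A D C.
E: 0→12
B: 12→22
A: 22→30
D: 30→36
C: 36→38
Sum = 12+22+30+36+38 = 138.
SPT 90, FIFO 110, LPT 138 → minimum 90.

90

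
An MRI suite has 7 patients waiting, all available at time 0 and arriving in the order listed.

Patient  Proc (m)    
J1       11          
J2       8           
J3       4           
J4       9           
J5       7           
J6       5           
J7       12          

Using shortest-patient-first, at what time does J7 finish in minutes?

SPT (increasing processing time): J3 J6 J5 J2 J4 J1 J7.
J3: 0→4
J6: 4→9
J5: 9→16
J2: 16→24
J4: 24→33
J1: 33→44
J7: 44→56

56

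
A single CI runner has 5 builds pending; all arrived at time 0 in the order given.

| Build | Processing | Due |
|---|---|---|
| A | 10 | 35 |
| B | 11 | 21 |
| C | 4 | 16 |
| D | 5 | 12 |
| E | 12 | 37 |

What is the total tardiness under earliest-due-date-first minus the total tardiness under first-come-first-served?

-27

EDD (increasing due date): D C B A E.
D: 0→5, due 12, tardiness 0
C: 5→9, due 16, tardiness 0
B: 9→20, due 21, tardiness 0
A: 20→30, due 35, tardiness 0
E: 30→42, due 37, tardiness 5
Sum = 0+0+0+0+5 = 5.
FIFO (arrival order): A B C D E.
A: 0→10, due 35, tardiness 0
B: 10→21, due 21, tardiness 0
C: 21→25, due 16, tardiness 9
D: 25→30, due 12, tardiness 18
E: 30→42, due 37, tardiness 5
Sum = 0+0+9+18+5 = 32.
Difference = 5 − 32 = -27.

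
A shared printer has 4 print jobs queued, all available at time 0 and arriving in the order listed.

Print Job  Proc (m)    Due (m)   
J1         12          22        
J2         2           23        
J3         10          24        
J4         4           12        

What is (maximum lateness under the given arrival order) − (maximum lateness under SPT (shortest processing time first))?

FIFO (arrival order): J1 J2 J3 J4.
J1: 0→12, due 22, lateness -10
J2: 12→14, due 23, lateness -9
J3: 14→24, due 24, lateness 0
J4: 24→28, due 12, lateness 16
Maximum = 16.
SPT (increasing processing time): J2 J4 J3 J1.
J2: 0→2, due 23, lateness -21
J4: 2→6, due 12, lateness -6
J3: 6→16, due 24, lateness -8
J1: 16→28, due 22, lateness 6
Maximum = 6.
Difference = 16 − 6 = 10.

10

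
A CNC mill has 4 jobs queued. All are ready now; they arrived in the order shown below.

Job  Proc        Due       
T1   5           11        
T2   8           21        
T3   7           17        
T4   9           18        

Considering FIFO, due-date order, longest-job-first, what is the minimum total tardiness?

FIFO (arrival order): T1 T2 T3 T4.
T1: 0→5, due 11, tardiness 0
T2: 5→13, due 21, tardiness 0
T3: 13→20, due 17, tardiness 3
T4: 20→29, due 18, tardiness 11
Sum = 0+0+3+11 = 14.
EDD (increasing due date): T1 T3 T4 T2.
T1: 0→5, due 11, tardiness 0
T3: 5→12, due 17, tardiness 0
T4: 12→21, due 18, tardiness 3
T2: 21→29, due 21, tardiness 8
Sum = 0+0+3+8 = 11.
LPT (decreasing processing time): T4 T2 T3 T1.
T4: 0→9, due 18, tardiness 0
T2: 9→17, due 21, tardiness 0
T3: 17→24, due 17, tardiness 7
T1: 24→29, due 11, tardiness 18
Sum = 0+0+7+18 = 25.
FIFO 14, EDD 11, LPT 25 → minimum 11.

11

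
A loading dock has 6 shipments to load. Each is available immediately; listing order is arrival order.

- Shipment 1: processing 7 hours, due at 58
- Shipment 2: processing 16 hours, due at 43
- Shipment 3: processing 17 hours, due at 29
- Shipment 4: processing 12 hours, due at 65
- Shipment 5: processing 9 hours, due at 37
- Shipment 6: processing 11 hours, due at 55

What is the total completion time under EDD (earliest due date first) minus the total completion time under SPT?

EDD (increasing due date): Shipment 3 Shipment 5 Shipment 2 Shipment 6 Shipment 1 Shipment 4.
Shipment 3: 0→17
Shipment 5: 17→26
Shipment 2: 26→42
Shipment 6: 42→53
Shipment 1: 53→60
Shipment 4: 60→72
Sum = 17+26+42+53+60+72 = 270.
SPT (increasing processing time): Shipment 1 Shipment 5 Shipment 6 Shipment 4 Shipment 2 Shipment 3.
Shipment 1: 0→7
Shipment 5: 7→16
Shipment 6: 16→27
Shipment 4: 27→39
Shipment 2: 39→55
Shipment 3: 55→72
Sum = 7+16+27+39+55+72 = 216.
Difference = 270 − 216 = 54.

54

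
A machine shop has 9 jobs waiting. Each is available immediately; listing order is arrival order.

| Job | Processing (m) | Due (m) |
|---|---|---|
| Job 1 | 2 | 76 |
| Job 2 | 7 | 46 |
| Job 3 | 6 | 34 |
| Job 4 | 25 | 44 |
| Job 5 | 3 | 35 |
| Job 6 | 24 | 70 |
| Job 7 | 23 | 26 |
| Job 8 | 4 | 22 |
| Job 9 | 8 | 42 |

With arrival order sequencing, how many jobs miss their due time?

4

FIFO (arrival order): Job 1 Job 2 Job 3 Job 4 Job 5 Job 6 Job 7 Job 8 Job 9.
Job 1: 0→2, due 76, tardiness 0
Job 2: 2→9, due 46, tardiness 0
Job 3: 9→15, due 34, tardiness 0
Job 4: 15→40, due 44, tardiness 0
Job 5: 40→43, due 35, tardiness 8
Job 6: 43→67, due 70, tardiness 0
Job 7: 67→90, due 26, tardiness 64
Job 8: 90→94, due 22, tardiness 72
Job 9: 94→102, due 42, tardiness 60
Late jobs: 4.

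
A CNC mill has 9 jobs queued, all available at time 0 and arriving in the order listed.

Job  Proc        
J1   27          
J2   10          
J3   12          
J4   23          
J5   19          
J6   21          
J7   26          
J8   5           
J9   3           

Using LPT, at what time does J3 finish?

128

LPT (decreasing processing time): J1 J7 J4 J6 J5 J3 J2 J8 J9.
J1: 0→27
J7: 27→53
J4: 53→76
J6: 76→97
J5: 97→116
J3: 116→128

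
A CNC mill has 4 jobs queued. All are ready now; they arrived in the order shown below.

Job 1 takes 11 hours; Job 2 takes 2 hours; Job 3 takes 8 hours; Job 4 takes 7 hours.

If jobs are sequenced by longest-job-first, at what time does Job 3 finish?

19

LPT (decreasing processing time): Job 1 Job 3 Job 4 Job 2.
Job 1: 0→11
Job 3: 11→19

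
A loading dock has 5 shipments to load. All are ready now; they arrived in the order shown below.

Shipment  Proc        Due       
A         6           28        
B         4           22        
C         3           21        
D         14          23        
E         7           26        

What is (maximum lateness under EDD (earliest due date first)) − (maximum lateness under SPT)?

-5

EDD (increasing due date): C B D E A.
C: 0→3, due 21, lateness -18
B: 3→7, due 22, lateness -15
D: 7→21, due 23, lateness -2
E: 21→28, due 26, lateness 2
A: 28→34, due 28, lateness 6
Maximum = 6.
SPT (increasing processing time): C B A E D.
C: 0→3, due 21, lateness -18
B: 3→7, due 22, lateness -15
A: 7→13, due 28, lateness -15
E: 13→20, due 26, lateness -6
D: 20→34, due 23, lateness 11
Maximum = 11.
Difference = 6 − 11 = -5.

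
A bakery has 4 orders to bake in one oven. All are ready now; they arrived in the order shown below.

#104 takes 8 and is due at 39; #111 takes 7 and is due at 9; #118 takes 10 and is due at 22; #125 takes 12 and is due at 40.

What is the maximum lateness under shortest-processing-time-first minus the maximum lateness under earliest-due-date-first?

SPT (increasing processing time): #111 #104 #118 #125.
#111: 0→7, due 9, lateness -2
#104: 7→15, due 39, lateness -24
#118: 15→25, due 22, lateness 3
#125: 25→37, due 40, lateness -3
Maximum = 3.
EDD (increasing due date): #111 #118 #104 #125.
#111: 0→7, due 9, lateness -2
#118: 7→17, due 22, lateness -5
#104: 17→25, due 39, lateness -14
#125: 25→37, due 40, lateness -3
Maximum = -2.
Difference = 3 − -2 = 5.

5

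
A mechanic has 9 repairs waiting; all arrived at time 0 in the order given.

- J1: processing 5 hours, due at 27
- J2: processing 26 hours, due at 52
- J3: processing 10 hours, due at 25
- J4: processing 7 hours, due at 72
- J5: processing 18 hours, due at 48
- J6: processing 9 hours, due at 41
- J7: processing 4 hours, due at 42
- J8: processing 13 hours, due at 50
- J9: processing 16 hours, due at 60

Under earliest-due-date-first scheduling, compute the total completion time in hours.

476

EDD (increasing due date): J3 J1 J6 J7 J5 J8 J2 J9 J4.
J3: 0→10
J1: 10→15
J6: 15→24
J7: 24→28
J5: 28→46
J8: 46→59
J2: 59→85
J9: 85→101
J4: 101→108
Sum = 10+15+24+28+46+59+85+101+108 = 476.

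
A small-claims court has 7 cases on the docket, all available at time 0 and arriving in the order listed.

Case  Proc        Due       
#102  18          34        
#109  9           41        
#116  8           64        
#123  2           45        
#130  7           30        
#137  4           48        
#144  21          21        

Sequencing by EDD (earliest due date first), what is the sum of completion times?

EDD (increasing due date): #144 #130 #102 #109 #123 #137 #116.
#144: 0→21
#130: 21→28
#102: 28→46
#109: 46→55
#123: 55→57
#137: 57→61
#116: 61→69
Sum = 21+28+46+55+57+61+69 = 337.

337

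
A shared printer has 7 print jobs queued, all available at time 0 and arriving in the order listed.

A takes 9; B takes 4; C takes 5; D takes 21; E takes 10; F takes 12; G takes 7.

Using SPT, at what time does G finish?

SPT (increasing processing time): B C G A E F D.
B: 0→4
C: 4→9
G: 9→16

16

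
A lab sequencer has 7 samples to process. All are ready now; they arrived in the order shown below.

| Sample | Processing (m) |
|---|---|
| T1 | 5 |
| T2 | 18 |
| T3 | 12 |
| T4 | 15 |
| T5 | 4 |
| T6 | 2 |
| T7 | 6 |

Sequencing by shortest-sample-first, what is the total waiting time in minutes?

109

SPT (increasing processing time): T6 T5 T1 T7 T3 T4 T2.
T6: waits 0, runs 0→2
T5: waits 2, runs 2→6
T1: waits 6, runs 6→11
T7: waits 11, runs 11→17
T3: waits 17, runs 17→29
T4: waits 29, runs 29→44
T2: waits 44, runs 44→62
Sum = 0+2+6+11+17+29+44 = 109.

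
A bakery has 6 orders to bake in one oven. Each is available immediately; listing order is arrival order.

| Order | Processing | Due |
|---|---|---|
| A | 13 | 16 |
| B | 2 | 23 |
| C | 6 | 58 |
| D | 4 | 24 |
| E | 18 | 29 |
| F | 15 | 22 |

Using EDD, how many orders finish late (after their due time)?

4

EDD (increasing due date): A F B D E C.
A: 0→13, due 16, tardiness 0
F: 13→28, due 22, tardiness 6
B: 28→30, due 23, tardiness 7
D: 30→34, due 24, tardiness 10
E: 34→52, due 29, tardiness 23
C: 52→58, due 58, tardiness 0
Late orders: 4.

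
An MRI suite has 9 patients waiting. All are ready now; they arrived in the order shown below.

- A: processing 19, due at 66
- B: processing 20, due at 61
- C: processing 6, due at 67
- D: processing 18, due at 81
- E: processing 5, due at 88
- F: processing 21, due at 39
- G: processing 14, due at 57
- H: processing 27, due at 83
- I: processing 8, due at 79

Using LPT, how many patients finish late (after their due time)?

LPT (decreasing processing time): H F B A D G I C E.
H: 0→27, due 83, tardiness 0
F: 27→48, due 39, tardiness 9
B: 48→68, due 61, tardiness 7
A: 68→87, due 66, tardiness 21
D: 87→105, due 81, tardiness 24
G: 105→119, due 57, tardiness 62
I: 119→127, due 79, tardiness 48
C: 127→133, due 67, tardiness 66
E: 133→138, due 88, tardiness 50
Late patients: 8.

8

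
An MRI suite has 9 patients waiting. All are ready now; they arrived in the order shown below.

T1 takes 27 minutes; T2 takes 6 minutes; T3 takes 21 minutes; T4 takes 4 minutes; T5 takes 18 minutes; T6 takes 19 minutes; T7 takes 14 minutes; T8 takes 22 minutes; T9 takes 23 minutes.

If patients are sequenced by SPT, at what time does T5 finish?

42

SPT (increasing processing time): T4 T2 T7 T5 T6 T3 T8 T9 T1.
T4: 0→4
T2: 4→10
T7: 10→24
T5: 24→42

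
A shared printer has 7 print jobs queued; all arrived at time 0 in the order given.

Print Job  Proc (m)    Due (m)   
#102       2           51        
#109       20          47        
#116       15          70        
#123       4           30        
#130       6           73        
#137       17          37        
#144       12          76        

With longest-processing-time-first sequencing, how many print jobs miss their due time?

LPT (decreasing processing time): #109 #137 #116 #144 #130 #123 #102.
#109: 0→20, due 47, tardiness 0
#137: 20→37, due 37, tardiness 0
#116: 37→52, due 70, tardiness 0
#144: 52→64, due 76, tardiness 0
#130: 64→70, due 73, tardiness 0
#123: 70→74, due 30, tardiness 44
#102: 74→76, due 51, tardiness 25
Late print jobs: 2.

2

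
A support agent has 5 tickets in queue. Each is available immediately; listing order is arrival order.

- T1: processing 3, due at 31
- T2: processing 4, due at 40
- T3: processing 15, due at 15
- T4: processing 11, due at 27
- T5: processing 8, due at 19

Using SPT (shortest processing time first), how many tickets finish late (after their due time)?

1

SPT (increasing processing time): T1 T2 T5 T4 T3.
T1: 0→3, due 31, tardiness 0
T2: 3→7, due 40, tardiness 0
T5: 7→15, due 19, tardiness 0
T4: 15→26, due 27, tardiness 0
T3: 26→41, due 15, tardiness 26
Late tickets: 1.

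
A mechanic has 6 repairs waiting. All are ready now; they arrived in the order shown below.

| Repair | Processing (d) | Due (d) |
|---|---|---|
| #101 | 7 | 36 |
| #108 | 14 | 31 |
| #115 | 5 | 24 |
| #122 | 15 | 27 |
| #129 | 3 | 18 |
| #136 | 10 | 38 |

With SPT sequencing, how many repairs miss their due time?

SPT (increasing processing time): #129 #115 #101 #136 #108 #122.
#129: 0→3, due 18, tardiness 0
#115: 3→8, due 24, tardiness 0
#101: 8→15, due 36, tardiness 0
#136: 15→25, due 38, tardiness 0
#108: 25→39, due 31, tardiness 8
#122: 39→54, due 27, tardiness 27
Late repairs: 2.

2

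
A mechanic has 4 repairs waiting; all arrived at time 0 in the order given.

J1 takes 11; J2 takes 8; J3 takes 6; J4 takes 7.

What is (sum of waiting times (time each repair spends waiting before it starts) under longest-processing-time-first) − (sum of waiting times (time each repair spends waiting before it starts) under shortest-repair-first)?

16

LPT (decreasing processing time): J1 J2 J4 J3.
J1: waits 0, runs 0→11
J2: waits 11, runs 11→19
J4: waits 19, runs 19→26
J3: waits 26, runs 26→32
Sum = 0+11+19+26 = 56.
SPT (increasing processing time): J3 J4 J2 J1.
J3: waits 0, runs 0→6
J4: waits 6, runs 6→13
J2: waits 13, runs 13→21
J1: waits 21, runs 21→32
Sum = 0+6+13+21 = 40.
Difference = 56 − 40 = 16.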